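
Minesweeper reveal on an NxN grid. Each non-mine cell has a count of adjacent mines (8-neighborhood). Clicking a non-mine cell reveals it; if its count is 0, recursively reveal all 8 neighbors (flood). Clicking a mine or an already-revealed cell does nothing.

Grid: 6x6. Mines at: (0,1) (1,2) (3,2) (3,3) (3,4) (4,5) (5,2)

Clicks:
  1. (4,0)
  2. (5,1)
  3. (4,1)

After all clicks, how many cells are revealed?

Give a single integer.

Click 1 (4,0) count=0: revealed 10 new [(1,0) (1,1) (2,0) (2,1) (3,0) (3,1) (4,0) (4,1) (5,0) (5,1)] -> total=10
Click 2 (5,1) count=1: revealed 0 new [(none)] -> total=10
Click 3 (4,1) count=2: revealed 0 new [(none)] -> total=10

Answer: 10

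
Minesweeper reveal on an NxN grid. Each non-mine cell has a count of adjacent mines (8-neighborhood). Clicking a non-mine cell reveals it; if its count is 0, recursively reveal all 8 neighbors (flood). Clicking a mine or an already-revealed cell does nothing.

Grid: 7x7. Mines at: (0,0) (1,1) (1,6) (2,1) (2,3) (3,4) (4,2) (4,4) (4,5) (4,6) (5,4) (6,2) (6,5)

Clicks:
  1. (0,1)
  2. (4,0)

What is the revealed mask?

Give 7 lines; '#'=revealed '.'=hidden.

Click 1 (0,1) count=2: revealed 1 new [(0,1)] -> total=1
Click 2 (4,0) count=0: revealed 8 new [(3,0) (3,1) (4,0) (4,1) (5,0) (5,1) (6,0) (6,1)] -> total=9

Answer: .#.....
.......
.......
##.....
##.....
##.....
##.....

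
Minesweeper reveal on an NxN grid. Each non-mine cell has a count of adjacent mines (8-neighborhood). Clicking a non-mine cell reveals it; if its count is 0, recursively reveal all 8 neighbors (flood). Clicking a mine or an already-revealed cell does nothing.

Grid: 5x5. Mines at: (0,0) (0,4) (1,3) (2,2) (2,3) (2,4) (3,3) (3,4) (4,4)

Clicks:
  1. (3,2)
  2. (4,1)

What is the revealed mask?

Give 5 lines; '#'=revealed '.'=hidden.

Answer: .....
##...
##...
###..
###..

Derivation:
Click 1 (3,2) count=3: revealed 1 new [(3,2)] -> total=1
Click 2 (4,1) count=0: revealed 9 new [(1,0) (1,1) (2,0) (2,1) (3,0) (3,1) (4,0) (4,1) (4,2)] -> total=10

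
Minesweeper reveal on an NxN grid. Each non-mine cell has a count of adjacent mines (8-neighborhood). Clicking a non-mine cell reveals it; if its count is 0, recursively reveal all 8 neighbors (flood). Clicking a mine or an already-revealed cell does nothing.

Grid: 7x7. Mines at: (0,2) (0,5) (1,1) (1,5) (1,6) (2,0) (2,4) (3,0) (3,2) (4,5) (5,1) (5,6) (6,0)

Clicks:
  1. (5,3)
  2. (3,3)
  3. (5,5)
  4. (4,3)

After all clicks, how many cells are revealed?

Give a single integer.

Click 1 (5,3) count=0: revealed 11 new [(4,2) (4,3) (4,4) (5,2) (5,3) (5,4) (5,5) (6,2) (6,3) (6,4) (6,5)] -> total=11
Click 2 (3,3) count=2: revealed 1 new [(3,3)] -> total=12
Click 3 (5,5) count=2: revealed 0 new [(none)] -> total=12
Click 4 (4,3) count=1: revealed 0 new [(none)] -> total=12

Answer: 12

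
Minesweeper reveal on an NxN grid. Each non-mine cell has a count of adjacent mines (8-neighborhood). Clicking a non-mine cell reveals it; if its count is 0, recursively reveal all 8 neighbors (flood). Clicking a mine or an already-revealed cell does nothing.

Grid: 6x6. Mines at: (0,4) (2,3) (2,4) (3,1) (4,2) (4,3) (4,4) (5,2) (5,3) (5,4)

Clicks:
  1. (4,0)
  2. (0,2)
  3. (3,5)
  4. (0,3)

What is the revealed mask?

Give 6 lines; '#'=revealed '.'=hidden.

Click 1 (4,0) count=1: revealed 1 new [(4,0)] -> total=1
Click 2 (0,2) count=0: revealed 11 new [(0,0) (0,1) (0,2) (0,3) (1,0) (1,1) (1,2) (1,3) (2,0) (2,1) (2,2)] -> total=12
Click 3 (3,5) count=2: revealed 1 new [(3,5)] -> total=13
Click 4 (0,3) count=1: revealed 0 new [(none)] -> total=13

Answer: ####..
####..
###...
.....#
#.....
......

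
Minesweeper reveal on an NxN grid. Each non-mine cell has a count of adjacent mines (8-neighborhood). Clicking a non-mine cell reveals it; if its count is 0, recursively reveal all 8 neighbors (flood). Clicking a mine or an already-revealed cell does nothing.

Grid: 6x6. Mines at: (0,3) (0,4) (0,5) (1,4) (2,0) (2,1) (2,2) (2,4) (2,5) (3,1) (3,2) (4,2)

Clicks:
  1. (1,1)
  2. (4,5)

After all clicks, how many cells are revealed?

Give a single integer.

Click 1 (1,1) count=3: revealed 1 new [(1,1)] -> total=1
Click 2 (4,5) count=0: revealed 9 new [(3,3) (3,4) (3,5) (4,3) (4,4) (4,5) (5,3) (5,4) (5,5)] -> total=10

Answer: 10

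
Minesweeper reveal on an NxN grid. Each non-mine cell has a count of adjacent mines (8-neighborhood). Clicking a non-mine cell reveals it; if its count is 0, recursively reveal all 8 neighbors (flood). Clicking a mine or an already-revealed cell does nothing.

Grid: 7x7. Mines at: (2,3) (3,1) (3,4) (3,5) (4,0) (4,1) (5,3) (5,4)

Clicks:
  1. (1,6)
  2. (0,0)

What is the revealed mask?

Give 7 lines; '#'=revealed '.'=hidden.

Click 1 (1,6) count=0: revealed 20 new [(0,0) (0,1) (0,2) (0,3) (0,4) (0,5) (0,6) (1,0) (1,1) (1,2) (1,3) (1,4) (1,5) (1,6) (2,0) (2,1) (2,2) (2,4) (2,5) (2,6)] -> total=20
Click 2 (0,0) count=0: revealed 0 new [(none)] -> total=20

Answer: #######
#######
###.###
.......
.......
.......
.......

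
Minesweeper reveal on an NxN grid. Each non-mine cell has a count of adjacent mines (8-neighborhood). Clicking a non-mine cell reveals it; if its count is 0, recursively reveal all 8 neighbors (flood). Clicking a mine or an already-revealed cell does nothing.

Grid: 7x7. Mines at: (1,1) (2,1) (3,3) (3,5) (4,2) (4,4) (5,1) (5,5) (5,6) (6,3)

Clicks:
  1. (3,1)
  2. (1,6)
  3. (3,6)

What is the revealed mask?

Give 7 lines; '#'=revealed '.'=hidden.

Answer: ..#####
..#####
..#####
.#....#
.......
.......
.......

Derivation:
Click 1 (3,1) count=2: revealed 1 new [(3,1)] -> total=1
Click 2 (1,6) count=0: revealed 15 new [(0,2) (0,3) (0,4) (0,5) (0,6) (1,2) (1,3) (1,4) (1,5) (1,6) (2,2) (2,3) (2,4) (2,5) (2,6)] -> total=16
Click 3 (3,6) count=1: revealed 1 new [(3,6)] -> total=17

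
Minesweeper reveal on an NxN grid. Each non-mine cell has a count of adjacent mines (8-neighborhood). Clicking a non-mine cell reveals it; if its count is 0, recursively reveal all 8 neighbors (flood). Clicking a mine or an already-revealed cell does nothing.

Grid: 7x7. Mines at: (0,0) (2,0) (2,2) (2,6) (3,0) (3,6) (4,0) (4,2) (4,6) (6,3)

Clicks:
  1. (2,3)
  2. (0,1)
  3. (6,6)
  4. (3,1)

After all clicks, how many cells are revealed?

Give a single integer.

Click 1 (2,3) count=1: revealed 1 new [(2,3)] -> total=1
Click 2 (0,1) count=1: revealed 1 new [(0,1)] -> total=2
Click 3 (6,6) count=0: revealed 6 new [(5,4) (5,5) (5,6) (6,4) (6,5) (6,6)] -> total=8
Click 4 (3,1) count=5: revealed 1 new [(3,1)] -> total=9

Answer: 9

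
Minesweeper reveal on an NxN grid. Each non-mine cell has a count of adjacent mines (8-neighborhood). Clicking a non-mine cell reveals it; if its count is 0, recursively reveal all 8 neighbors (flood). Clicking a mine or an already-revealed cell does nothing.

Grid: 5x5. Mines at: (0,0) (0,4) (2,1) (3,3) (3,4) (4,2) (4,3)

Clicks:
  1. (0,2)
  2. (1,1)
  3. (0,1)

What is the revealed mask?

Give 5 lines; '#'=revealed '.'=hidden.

Answer: .###.
.###.
.....
.....
.....

Derivation:
Click 1 (0,2) count=0: revealed 6 new [(0,1) (0,2) (0,3) (1,1) (1,2) (1,3)] -> total=6
Click 2 (1,1) count=2: revealed 0 new [(none)] -> total=6
Click 3 (0,1) count=1: revealed 0 new [(none)] -> total=6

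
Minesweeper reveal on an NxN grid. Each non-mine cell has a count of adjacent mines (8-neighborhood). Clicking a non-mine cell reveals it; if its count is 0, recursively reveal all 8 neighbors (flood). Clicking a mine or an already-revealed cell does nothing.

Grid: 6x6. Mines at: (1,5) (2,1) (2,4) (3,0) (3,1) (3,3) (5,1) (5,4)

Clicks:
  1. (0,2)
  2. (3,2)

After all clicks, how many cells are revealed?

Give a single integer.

Click 1 (0,2) count=0: revealed 10 new [(0,0) (0,1) (0,2) (0,3) (0,4) (1,0) (1,1) (1,2) (1,3) (1,4)] -> total=10
Click 2 (3,2) count=3: revealed 1 new [(3,2)] -> total=11

Answer: 11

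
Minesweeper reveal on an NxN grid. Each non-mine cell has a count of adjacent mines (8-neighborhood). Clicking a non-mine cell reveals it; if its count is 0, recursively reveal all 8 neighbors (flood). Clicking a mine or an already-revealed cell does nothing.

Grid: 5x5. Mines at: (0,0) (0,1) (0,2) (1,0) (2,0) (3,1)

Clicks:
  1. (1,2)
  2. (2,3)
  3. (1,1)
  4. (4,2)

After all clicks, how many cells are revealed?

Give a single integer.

Answer: 15

Derivation:
Click 1 (1,2) count=2: revealed 1 new [(1,2)] -> total=1
Click 2 (2,3) count=0: revealed 13 new [(0,3) (0,4) (1,3) (1,4) (2,2) (2,3) (2,4) (3,2) (3,3) (3,4) (4,2) (4,3) (4,4)] -> total=14
Click 3 (1,1) count=5: revealed 1 new [(1,1)] -> total=15
Click 4 (4,2) count=1: revealed 0 new [(none)] -> total=15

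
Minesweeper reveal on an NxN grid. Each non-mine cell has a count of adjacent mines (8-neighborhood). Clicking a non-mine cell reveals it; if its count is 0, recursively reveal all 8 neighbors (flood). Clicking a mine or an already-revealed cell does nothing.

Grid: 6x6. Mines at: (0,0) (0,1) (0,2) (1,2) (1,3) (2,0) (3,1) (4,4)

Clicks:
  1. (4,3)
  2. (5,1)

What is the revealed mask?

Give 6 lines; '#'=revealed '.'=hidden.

Click 1 (4,3) count=1: revealed 1 new [(4,3)] -> total=1
Click 2 (5,1) count=0: revealed 7 new [(4,0) (4,1) (4,2) (5,0) (5,1) (5,2) (5,3)] -> total=8

Answer: ......
......
......
......
####..
####..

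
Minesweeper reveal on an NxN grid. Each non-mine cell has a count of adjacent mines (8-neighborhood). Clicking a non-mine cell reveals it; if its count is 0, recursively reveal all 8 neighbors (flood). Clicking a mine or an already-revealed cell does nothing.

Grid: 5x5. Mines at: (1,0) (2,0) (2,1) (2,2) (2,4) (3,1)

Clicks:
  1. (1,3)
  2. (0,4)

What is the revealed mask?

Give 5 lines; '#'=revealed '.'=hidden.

Click 1 (1,3) count=2: revealed 1 new [(1,3)] -> total=1
Click 2 (0,4) count=0: revealed 7 new [(0,1) (0,2) (0,3) (0,4) (1,1) (1,2) (1,4)] -> total=8

Answer: .####
.####
.....
.....
.....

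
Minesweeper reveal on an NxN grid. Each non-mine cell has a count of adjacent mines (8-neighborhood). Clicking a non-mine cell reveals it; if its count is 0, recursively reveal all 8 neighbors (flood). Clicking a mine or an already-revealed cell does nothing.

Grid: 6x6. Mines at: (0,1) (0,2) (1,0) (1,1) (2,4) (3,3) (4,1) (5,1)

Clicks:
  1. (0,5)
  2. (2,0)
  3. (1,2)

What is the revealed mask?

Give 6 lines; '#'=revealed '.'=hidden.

Click 1 (0,5) count=0: revealed 6 new [(0,3) (0,4) (0,5) (1,3) (1,4) (1,5)] -> total=6
Click 2 (2,0) count=2: revealed 1 new [(2,0)] -> total=7
Click 3 (1,2) count=3: revealed 1 new [(1,2)] -> total=8

Answer: ...###
..####
#.....
......
......
......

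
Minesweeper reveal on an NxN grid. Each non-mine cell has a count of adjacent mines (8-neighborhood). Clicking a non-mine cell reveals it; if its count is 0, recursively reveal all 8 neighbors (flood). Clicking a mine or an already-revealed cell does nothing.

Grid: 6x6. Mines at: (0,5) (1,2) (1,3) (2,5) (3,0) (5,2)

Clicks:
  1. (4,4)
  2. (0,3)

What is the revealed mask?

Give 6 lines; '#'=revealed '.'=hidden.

Answer: ...#..
......
.####.
.#####
.#####
...###

Derivation:
Click 1 (4,4) count=0: revealed 17 new [(2,1) (2,2) (2,3) (2,4) (3,1) (3,2) (3,3) (3,4) (3,5) (4,1) (4,2) (4,3) (4,4) (4,5) (5,3) (5,4) (5,5)] -> total=17
Click 2 (0,3) count=2: revealed 1 new [(0,3)] -> total=18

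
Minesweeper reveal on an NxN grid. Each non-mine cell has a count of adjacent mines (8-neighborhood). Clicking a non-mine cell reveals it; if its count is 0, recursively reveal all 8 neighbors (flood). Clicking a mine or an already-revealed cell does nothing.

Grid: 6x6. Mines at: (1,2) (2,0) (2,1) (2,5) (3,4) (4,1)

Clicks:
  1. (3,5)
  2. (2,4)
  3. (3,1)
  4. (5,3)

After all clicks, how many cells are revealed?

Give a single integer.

Answer: 11

Derivation:
Click 1 (3,5) count=2: revealed 1 new [(3,5)] -> total=1
Click 2 (2,4) count=2: revealed 1 new [(2,4)] -> total=2
Click 3 (3,1) count=3: revealed 1 new [(3,1)] -> total=3
Click 4 (5,3) count=0: revealed 8 new [(4,2) (4,3) (4,4) (4,5) (5,2) (5,3) (5,4) (5,5)] -> total=11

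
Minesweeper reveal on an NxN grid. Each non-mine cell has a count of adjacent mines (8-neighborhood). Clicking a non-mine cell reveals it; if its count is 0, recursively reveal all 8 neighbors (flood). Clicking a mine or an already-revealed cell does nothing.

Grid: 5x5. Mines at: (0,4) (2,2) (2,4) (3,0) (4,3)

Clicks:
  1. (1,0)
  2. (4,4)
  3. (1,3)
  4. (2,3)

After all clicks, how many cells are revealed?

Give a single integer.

Answer: 12

Derivation:
Click 1 (1,0) count=0: revealed 10 new [(0,0) (0,1) (0,2) (0,3) (1,0) (1,1) (1,2) (1,3) (2,0) (2,1)] -> total=10
Click 2 (4,4) count=1: revealed 1 new [(4,4)] -> total=11
Click 3 (1,3) count=3: revealed 0 new [(none)] -> total=11
Click 4 (2,3) count=2: revealed 1 new [(2,3)] -> total=12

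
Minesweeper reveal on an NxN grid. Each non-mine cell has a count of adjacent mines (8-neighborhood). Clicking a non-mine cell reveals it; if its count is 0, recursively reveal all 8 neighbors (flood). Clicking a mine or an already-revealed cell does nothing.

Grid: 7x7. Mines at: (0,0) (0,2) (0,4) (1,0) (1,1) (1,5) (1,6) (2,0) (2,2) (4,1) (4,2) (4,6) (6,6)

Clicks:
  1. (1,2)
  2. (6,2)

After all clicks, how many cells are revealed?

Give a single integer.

Click 1 (1,2) count=3: revealed 1 new [(1,2)] -> total=1
Click 2 (6,2) count=0: revealed 21 new [(2,3) (2,4) (2,5) (3,3) (3,4) (3,5) (4,3) (4,4) (4,5) (5,0) (5,1) (5,2) (5,3) (5,4) (5,5) (6,0) (6,1) (6,2) (6,3) (6,4) (6,5)] -> total=22

Answer: 22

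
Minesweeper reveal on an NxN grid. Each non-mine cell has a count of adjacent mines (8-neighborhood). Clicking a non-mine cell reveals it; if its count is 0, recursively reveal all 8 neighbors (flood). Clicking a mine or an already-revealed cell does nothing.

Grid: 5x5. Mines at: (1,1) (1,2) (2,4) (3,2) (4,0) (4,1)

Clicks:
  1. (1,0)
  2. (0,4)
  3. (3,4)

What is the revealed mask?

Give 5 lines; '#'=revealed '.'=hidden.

Answer: ...##
#..##
.....
....#
.....

Derivation:
Click 1 (1,0) count=1: revealed 1 new [(1,0)] -> total=1
Click 2 (0,4) count=0: revealed 4 new [(0,3) (0,4) (1,3) (1,4)] -> total=5
Click 3 (3,4) count=1: revealed 1 new [(3,4)] -> total=6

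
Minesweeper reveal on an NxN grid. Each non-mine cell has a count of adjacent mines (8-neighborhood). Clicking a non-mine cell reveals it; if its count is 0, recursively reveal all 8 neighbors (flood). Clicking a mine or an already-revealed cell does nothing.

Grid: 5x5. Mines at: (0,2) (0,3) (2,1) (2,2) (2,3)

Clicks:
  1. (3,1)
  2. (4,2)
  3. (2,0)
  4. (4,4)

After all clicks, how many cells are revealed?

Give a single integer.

Click 1 (3,1) count=2: revealed 1 new [(3,1)] -> total=1
Click 2 (4,2) count=0: revealed 9 new [(3,0) (3,2) (3,3) (3,4) (4,0) (4,1) (4,2) (4,3) (4,4)] -> total=10
Click 3 (2,0) count=1: revealed 1 new [(2,0)] -> total=11
Click 4 (4,4) count=0: revealed 0 new [(none)] -> total=11

Answer: 11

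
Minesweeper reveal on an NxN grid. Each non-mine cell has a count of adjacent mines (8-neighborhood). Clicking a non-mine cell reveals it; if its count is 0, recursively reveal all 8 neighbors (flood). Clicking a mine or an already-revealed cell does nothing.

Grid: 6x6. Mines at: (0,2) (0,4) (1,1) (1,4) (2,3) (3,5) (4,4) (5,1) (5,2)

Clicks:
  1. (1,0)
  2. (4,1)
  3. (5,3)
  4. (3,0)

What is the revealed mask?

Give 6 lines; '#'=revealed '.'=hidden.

Answer: ......
#.....
###...
###...
###...
...#..

Derivation:
Click 1 (1,0) count=1: revealed 1 new [(1,0)] -> total=1
Click 2 (4,1) count=2: revealed 1 new [(4,1)] -> total=2
Click 3 (5,3) count=2: revealed 1 new [(5,3)] -> total=3
Click 4 (3,0) count=0: revealed 8 new [(2,0) (2,1) (2,2) (3,0) (3,1) (3,2) (4,0) (4,2)] -> total=11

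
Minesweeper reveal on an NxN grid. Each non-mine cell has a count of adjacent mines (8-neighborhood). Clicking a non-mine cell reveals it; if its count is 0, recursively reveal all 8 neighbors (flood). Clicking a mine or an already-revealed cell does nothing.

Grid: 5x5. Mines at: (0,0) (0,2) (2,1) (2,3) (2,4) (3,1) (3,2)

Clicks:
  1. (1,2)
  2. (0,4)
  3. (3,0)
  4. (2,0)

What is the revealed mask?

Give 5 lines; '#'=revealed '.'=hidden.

Click 1 (1,2) count=3: revealed 1 new [(1,2)] -> total=1
Click 2 (0,4) count=0: revealed 4 new [(0,3) (0,4) (1,3) (1,4)] -> total=5
Click 3 (3,0) count=2: revealed 1 new [(3,0)] -> total=6
Click 4 (2,0) count=2: revealed 1 new [(2,0)] -> total=7

Answer: ...##
..###
#....
#....
.....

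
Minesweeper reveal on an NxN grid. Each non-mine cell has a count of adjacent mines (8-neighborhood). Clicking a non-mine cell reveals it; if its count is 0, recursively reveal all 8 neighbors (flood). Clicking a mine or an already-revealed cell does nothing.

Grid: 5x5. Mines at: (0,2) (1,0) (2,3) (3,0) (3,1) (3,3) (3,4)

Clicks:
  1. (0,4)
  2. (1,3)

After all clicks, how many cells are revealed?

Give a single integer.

Click 1 (0,4) count=0: revealed 4 new [(0,3) (0,4) (1,3) (1,4)] -> total=4
Click 2 (1,3) count=2: revealed 0 new [(none)] -> total=4

Answer: 4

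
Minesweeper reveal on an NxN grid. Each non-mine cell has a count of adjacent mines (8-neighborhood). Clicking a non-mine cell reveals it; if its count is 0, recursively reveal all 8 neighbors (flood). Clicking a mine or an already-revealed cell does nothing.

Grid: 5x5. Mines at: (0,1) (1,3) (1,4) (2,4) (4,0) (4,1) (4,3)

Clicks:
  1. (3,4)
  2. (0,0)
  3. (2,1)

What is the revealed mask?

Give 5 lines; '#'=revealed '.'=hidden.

Answer: #....
###..
###..
###.#
.....

Derivation:
Click 1 (3,4) count=2: revealed 1 new [(3,4)] -> total=1
Click 2 (0,0) count=1: revealed 1 new [(0,0)] -> total=2
Click 3 (2,1) count=0: revealed 9 new [(1,0) (1,1) (1,2) (2,0) (2,1) (2,2) (3,0) (3,1) (3,2)] -> total=11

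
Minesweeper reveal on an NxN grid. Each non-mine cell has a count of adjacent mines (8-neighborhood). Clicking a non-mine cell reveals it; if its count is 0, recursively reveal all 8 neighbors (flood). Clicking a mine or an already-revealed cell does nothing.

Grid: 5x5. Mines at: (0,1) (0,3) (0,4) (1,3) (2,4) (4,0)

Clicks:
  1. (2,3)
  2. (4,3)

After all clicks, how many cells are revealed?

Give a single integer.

Click 1 (2,3) count=2: revealed 1 new [(2,3)] -> total=1
Click 2 (4,3) count=0: revealed 15 new [(1,0) (1,1) (1,2) (2,0) (2,1) (2,2) (3,0) (3,1) (3,2) (3,3) (3,4) (4,1) (4,2) (4,3) (4,4)] -> total=16

Answer: 16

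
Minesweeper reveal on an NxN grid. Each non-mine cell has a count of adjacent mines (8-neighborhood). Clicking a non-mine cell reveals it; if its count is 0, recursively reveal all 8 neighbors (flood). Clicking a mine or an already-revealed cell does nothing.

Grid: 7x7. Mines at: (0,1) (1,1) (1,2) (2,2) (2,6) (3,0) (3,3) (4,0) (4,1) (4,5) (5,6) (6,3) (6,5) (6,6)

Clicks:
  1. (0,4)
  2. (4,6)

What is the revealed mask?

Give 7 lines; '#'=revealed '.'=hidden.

Click 1 (0,4) count=0: revealed 11 new [(0,3) (0,4) (0,5) (0,6) (1,3) (1,4) (1,5) (1,6) (2,3) (2,4) (2,5)] -> total=11
Click 2 (4,6) count=2: revealed 1 new [(4,6)] -> total=12

Answer: ...####
...####
...###.
.......
......#
.......
.......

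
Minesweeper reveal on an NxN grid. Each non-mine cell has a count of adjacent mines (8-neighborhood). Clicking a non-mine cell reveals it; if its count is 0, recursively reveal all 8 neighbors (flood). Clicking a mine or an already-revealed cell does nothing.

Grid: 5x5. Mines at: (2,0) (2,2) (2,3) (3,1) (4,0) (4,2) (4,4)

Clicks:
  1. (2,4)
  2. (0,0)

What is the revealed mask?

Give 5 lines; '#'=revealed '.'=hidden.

Click 1 (2,4) count=1: revealed 1 new [(2,4)] -> total=1
Click 2 (0,0) count=0: revealed 10 new [(0,0) (0,1) (0,2) (0,3) (0,4) (1,0) (1,1) (1,2) (1,3) (1,4)] -> total=11

Answer: #####
#####
....#
.....
.....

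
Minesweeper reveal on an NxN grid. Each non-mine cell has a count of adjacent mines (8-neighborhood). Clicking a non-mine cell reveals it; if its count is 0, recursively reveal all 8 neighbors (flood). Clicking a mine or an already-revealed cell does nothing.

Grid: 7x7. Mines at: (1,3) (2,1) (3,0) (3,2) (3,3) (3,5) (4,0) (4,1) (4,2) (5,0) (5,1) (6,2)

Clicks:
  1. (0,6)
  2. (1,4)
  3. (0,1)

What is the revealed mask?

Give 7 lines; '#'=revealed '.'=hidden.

Click 1 (0,6) count=0: revealed 9 new [(0,4) (0,5) (0,6) (1,4) (1,5) (1,6) (2,4) (2,5) (2,6)] -> total=9
Click 2 (1,4) count=1: revealed 0 new [(none)] -> total=9
Click 3 (0,1) count=0: revealed 6 new [(0,0) (0,1) (0,2) (1,0) (1,1) (1,2)] -> total=15

Answer: ###.###
###.###
....###
.......
.......
.......
.......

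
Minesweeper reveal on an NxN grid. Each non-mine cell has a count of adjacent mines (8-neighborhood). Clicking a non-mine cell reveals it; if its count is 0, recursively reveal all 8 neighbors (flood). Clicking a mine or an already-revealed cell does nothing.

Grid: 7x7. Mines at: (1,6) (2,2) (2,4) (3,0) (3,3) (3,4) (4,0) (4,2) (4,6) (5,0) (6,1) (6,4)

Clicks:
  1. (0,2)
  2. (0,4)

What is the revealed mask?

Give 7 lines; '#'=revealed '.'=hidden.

Answer: ######.
######.
##.....
.......
.......
.......
.......

Derivation:
Click 1 (0,2) count=0: revealed 14 new [(0,0) (0,1) (0,2) (0,3) (0,4) (0,5) (1,0) (1,1) (1,2) (1,3) (1,4) (1,5) (2,0) (2,1)] -> total=14
Click 2 (0,4) count=0: revealed 0 new [(none)] -> total=14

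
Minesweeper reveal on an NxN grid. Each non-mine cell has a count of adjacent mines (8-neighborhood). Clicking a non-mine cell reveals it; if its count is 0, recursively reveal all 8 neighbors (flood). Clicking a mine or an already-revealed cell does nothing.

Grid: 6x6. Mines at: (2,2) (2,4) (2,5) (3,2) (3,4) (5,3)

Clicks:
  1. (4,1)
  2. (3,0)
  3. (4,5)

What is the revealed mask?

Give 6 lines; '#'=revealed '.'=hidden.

Answer: ######
######
##....
##....
###..#
###...

Derivation:
Click 1 (4,1) count=1: revealed 1 new [(4,1)] -> total=1
Click 2 (3,0) count=0: revealed 21 new [(0,0) (0,1) (0,2) (0,3) (0,4) (0,5) (1,0) (1,1) (1,2) (1,3) (1,4) (1,5) (2,0) (2,1) (3,0) (3,1) (4,0) (4,2) (5,0) (5,1) (5,2)] -> total=22
Click 3 (4,5) count=1: revealed 1 new [(4,5)] -> total=23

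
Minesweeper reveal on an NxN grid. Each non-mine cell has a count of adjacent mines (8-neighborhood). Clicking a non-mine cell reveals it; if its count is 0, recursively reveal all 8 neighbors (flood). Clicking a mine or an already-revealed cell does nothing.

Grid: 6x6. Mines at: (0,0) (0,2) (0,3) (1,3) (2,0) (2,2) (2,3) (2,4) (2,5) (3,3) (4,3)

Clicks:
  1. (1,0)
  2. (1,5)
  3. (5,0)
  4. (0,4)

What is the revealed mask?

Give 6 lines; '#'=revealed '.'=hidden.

Click 1 (1,0) count=2: revealed 1 new [(1,0)] -> total=1
Click 2 (1,5) count=2: revealed 1 new [(1,5)] -> total=2
Click 3 (5,0) count=0: revealed 9 new [(3,0) (3,1) (3,2) (4,0) (4,1) (4,2) (5,0) (5,1) (5,2)] -> total=11
Click 4 (0,4) count=2: revealed 1 new [(0,4)] -> total=12

Answer: ....#.
#....#
......
###...
###...
###...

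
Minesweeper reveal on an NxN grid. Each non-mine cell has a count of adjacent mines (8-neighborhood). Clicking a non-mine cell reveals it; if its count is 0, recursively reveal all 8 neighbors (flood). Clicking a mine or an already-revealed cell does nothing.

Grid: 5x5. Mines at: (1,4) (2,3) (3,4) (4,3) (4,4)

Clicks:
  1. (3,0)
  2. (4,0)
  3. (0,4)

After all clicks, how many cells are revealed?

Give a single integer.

Click 1 (3,0) count=0: revealed 17 new [(0,0) (0,1) (0,2) (0,3) (1,0) (1,1) (1,2) (1,3) (2,0) (2,1) (2,2) (3,0) (3,1) (3,2) (4,0) (4,1) (4,2)] -> total=17
Click 2 (4,0) count=0: revealed 0 new [(none)] -> total=17
Click 3 (0,4) count=1: revealed 1 new [(0,4)] -> total=18

Answer: 18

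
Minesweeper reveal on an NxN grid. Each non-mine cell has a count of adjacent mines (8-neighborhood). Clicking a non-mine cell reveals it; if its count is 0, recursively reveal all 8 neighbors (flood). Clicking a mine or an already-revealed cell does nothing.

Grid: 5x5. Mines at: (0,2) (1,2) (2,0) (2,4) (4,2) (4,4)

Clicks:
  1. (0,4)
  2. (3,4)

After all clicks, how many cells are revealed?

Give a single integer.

Answer: 5

Derivation:
Click 1 (0,4) count=0: revealed 4 new [(0,3) (0,4) (1,3) (1,4)] -> total=4
Click 2 (3,4) count=2: revealed 1 new [(3,4)] -> total=5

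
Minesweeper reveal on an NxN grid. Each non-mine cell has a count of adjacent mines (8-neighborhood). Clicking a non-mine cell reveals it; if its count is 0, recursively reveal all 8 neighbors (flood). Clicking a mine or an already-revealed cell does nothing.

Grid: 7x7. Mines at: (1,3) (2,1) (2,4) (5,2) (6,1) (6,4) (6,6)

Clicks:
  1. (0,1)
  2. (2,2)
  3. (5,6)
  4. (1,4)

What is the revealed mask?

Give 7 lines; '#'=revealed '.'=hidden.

Answer: ###....
###.#..
..#....
.......
.......
......#
.......

Derivation:
Click 1 (0,1) count=0: revealed 6 new [(0,0) (0,1) (0,2) (1,0) (1,1) (1,2)] -> total=6
Click 2 (2,2) count=2: revealed 1 new [(2,2)] -> total=7
Click 3 (5,6) count=1: revealed 1 new [(5,6)] -> total=8
Click 4 (1,4) count=2: revealed 1 new [(1,4)] -> total=9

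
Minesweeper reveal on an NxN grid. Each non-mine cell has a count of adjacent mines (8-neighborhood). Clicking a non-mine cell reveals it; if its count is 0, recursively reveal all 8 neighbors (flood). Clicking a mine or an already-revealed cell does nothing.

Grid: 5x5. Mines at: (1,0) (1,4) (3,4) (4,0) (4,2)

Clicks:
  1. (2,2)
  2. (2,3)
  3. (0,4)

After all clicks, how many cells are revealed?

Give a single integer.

Click 1 (2,2) count=0: revealed 12 new [(0,1) (0,2) (0,3) (1,1) (1,2) (1,3) (2,1) (2,2) (2,3) (3,1) (3,2) (3,3)] -> total=12
Click 2 (2,3) count=2: revealed 0 new [(none)] -> total=12
Click 3 (0,4) count=1: revealed 1 new [(0,4)] -> total=13

Answer: 13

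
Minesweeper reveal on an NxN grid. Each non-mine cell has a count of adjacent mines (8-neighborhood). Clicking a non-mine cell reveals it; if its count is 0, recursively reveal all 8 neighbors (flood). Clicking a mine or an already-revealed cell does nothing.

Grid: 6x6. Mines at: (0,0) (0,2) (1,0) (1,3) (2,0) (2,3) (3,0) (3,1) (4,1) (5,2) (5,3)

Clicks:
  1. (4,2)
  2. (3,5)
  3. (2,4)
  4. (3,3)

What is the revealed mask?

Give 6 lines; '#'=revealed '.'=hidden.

Click 1 (4,2) count=4: revealed 1 new [(4,2)] -> total=1
Click 2 (3,5) count=0: revealed 12 new [(0,4) (0,5) (1,4) (1,5) (2,4) (2,5) (3,4) (3,5) (4,4) (4,5) (5,4) (5,5)] -> total=13
Click 3 (2,4) count=2: revealed 0 new [(none)] -> total=13
Click 4 (3,3) count=1: revealed 1 new [(3,3)] -> total=14

Answer: ....##
....##
....##
...###
..#.##
....##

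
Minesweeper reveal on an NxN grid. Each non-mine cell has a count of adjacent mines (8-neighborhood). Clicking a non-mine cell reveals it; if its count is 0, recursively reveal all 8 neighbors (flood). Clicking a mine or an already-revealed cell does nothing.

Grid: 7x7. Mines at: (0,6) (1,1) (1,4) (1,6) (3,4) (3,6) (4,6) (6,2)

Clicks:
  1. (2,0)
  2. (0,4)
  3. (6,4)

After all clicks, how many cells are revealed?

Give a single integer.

Answer: 13

Derivation:
Click 1 (2,0) count=1: revealed 1 new [(2,0)] -> total=1
Click 2 (0,4) count=1: revealed 1 new [(0,4)] -> total=2
Click 3 (6,4) count=0: revealed 11 new [(4,3) (4,4) (4,5) (5,3) (5,4) (5,5) (5,6) (6,3) (6,4) (6,5) (6,6)] -> total=13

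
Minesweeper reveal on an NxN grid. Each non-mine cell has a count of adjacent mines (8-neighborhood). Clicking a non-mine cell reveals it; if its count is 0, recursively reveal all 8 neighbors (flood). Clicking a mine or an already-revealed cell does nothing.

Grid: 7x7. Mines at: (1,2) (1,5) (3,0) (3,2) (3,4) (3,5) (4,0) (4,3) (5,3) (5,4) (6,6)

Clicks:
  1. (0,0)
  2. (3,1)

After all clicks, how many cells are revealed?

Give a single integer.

Answer: 7

Derivation:
Click 1 (0,0) count=0: revealed 6 new [(0,0) (0,1) (1,0) (1,1) (2,0) (2,1)] -> total=6
Click 2 (3,1) count=3: revealed 1 new [(3,1)] -> total=7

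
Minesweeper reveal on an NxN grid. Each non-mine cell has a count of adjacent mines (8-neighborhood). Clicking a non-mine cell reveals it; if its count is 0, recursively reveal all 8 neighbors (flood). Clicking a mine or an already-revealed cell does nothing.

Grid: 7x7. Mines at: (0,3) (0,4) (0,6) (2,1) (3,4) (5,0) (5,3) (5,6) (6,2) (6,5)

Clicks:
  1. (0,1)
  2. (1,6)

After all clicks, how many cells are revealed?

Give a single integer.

Answer: 7

Derivation:
Click 1 (0,1) count=0: revealed 6 new [(0,0) (0,1) (0,2) (1,0) (1,1) (1,2)] -> total=6
Click 2 (1,6) count=1: revealed 1 new [(1,6)] -> total=7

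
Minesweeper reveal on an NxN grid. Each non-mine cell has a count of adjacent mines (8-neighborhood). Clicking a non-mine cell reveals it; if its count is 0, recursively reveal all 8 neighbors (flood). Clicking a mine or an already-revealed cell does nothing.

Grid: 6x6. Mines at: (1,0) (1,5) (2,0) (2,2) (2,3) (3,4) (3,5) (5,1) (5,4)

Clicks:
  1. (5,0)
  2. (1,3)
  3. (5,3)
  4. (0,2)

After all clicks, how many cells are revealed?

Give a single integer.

Click 1 (5,0) count=1: revealed 1 new [(5,0)] -> total=1
Click 2 (1,3) count=2: revealed 1 new [(1,3)] -> total=2
Click 3 (5,3) count=1: revealed 1 new [(5,3)] -> total=3
Click 4 (0,2) count=0: revealed 7 new [(0,1) (0,2) (0,3) (0,4) (1,1) (1,2) (1,4)] -> total=10

Answer: 10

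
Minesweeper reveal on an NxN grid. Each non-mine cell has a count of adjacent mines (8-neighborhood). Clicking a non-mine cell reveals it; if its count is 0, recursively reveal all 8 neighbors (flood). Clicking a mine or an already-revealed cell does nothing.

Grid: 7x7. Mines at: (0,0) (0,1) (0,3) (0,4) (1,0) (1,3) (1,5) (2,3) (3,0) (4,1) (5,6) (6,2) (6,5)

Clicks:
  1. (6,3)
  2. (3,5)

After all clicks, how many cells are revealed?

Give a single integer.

Answer: 18

Derivation:
Click 1 (6,3) count=1: revealed 1 new [(6,3)] -> total=1
Click 2 (3,5) count=0: revealed 17 new [(2,4) (2,5) (2,6) (3,2) (3,3) (3,4) (3,5) (3,6) (4,2) (4,3) (4,4) (4,5) (4,6) (5,2) (5,3) (5,4) (5,5)] -> total=18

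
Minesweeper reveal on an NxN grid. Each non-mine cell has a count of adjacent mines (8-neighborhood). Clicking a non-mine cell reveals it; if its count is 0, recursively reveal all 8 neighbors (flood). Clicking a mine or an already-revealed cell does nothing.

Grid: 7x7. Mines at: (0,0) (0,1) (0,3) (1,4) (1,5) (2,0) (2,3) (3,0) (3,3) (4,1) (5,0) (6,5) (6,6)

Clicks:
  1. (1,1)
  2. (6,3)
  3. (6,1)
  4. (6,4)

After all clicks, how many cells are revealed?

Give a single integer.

Click 1 (1,1) count=3: revealed 1 new [(1,1)] -> total=1
Click 2 (6,3) count=0: revealed 11 new [(4,2) (4,3) (4,4) (5,1) (5,2) (5,3) (5,4) (6,1) (6,2) (6,3) (6,4)] -> total=12
Click 3 (6,1) count=1: revealed 0 new [(none)] -> total=12
Click 4 (6,4) count=1: revealed 0 new [(none)] -> total=12

Answer: 12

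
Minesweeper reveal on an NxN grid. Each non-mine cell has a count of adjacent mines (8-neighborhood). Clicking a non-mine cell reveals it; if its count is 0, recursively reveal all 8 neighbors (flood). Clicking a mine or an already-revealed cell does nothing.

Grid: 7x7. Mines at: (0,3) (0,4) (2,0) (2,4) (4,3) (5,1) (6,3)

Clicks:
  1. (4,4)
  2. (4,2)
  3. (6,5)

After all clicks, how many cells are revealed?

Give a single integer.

Click 1 (4,4) count=1: revealed 1 new [(4,4)] -> total=1
Click 2 (4,2) count=2: revealed 1 new [(4,2)] -> total=2
Click 3 (6,5) count=0: revealed 17 new [(0,5) (0,6) (1,5) (1,6) (2,5) (2,6) (3,4) (3,5) (3,6) (4,5) (4,6) (5,4) (5,5) (5,6) (6,4) (6,5) (6,6)] -> total=19

Answer: 19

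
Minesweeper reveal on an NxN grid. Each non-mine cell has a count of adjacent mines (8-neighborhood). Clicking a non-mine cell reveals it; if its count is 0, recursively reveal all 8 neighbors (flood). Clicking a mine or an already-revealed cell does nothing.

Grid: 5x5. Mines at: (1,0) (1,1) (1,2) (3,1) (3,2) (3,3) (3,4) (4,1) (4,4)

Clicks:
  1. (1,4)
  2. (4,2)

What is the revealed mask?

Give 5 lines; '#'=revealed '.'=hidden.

Answer: ...##
...##
...##
.....
..#..

Derivation:
Click 1 (1,4) count=0: revealed 6 new [(0,3) (0,4) (1,3) (1,4) (2,3) (2,4)] -> total=6
Click 2 (4,2) count=4: revealed 1 new [(4,2)] -> total=7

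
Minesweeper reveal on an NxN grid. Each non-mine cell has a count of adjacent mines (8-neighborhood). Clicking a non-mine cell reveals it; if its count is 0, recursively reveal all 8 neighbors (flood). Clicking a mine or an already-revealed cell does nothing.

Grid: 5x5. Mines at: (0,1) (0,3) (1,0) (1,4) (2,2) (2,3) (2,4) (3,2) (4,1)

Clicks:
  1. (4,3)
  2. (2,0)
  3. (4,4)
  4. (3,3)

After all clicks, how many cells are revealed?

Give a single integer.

Click 1 (4,3) count=1: revealed 1 new [(4,3)] -> total=1
Click 2 (2,0) count=1: revealed 1 new [(2,0)] -> total=2
Click 3 (4,4) count=0: revealed 3 new [(3,3) (3,4) (4,4)] -> total=5
Click 4 (3,3) count=4: revealed 0 new [(none)] -> total=5

Answer: 5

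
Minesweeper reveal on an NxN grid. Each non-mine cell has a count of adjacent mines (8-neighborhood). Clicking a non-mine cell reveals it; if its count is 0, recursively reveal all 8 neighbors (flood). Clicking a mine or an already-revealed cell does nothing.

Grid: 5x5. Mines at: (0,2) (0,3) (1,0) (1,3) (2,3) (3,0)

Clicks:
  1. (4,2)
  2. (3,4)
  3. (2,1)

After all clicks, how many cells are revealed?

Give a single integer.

Click 1 (4,2) count=0: revealed 8 new [(3,1) (3,2) (3,3) (3,4) (4,1) (4,2) (4,3) (4,4)] -> total=8
Click 2 (3,4) count=1: revealed 0 new [(none)] -> total=8
Click 3 (2,1) count=2: revealed 1 new [(2,1)] -> total=9

Answer: 9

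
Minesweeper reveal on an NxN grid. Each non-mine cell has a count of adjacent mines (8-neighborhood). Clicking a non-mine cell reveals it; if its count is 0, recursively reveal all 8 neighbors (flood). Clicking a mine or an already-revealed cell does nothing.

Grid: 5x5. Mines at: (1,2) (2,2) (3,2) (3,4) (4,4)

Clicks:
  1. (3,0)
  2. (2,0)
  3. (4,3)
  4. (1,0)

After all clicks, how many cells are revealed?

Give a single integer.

Click 1 (3,0) count=0: revealed 10 new [(0,0) (0,1) (1,0) (1,1) (2,0) (2,1) (3,0) (3,1) (4,0) (4,1)] -> total=10
Click 2 (2,0) count=0: revealed 0 new [(none)] -> total=10
Click 3 (4,3) count=3: revealed 1 new [(4,3)] -> total=11
Click 4 (1,0) count=0: revealed 0 new [(none)] -> total=11

Answer: 11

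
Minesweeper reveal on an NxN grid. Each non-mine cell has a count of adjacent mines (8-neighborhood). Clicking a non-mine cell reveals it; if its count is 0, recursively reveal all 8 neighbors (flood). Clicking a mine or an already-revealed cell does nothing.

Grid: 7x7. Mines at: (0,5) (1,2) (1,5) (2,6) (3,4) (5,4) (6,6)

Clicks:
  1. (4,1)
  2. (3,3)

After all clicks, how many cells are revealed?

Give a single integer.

Click 1 (4,1) count=0: revealed 24 new [(0,0) (0,1) (1,0) (1,1) (2,0) (2,1) (2,2) (2,3) (3,0) (3,1) (3,2) (3,3) (4,0) (4,1) (4,2) (4,3) (5,0) (5,1) (5,2) (5,3) (6,0) (6,1) (6,2) (6,3)] -> total=24
Click 2 (3,3) count=1: revealed 0 new [(none)] -> total=24

Answer: 24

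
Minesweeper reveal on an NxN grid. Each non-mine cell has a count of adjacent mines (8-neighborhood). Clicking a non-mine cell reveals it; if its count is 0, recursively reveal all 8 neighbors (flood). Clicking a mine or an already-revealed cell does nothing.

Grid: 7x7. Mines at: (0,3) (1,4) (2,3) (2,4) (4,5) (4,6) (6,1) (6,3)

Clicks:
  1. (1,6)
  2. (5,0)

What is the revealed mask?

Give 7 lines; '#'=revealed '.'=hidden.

Click 1 (1,6) count=0: revealed 8 new [(0,5) (0,6) (1,5) (1,6) (2,5) (2,6) (3,5) (3,6)] -> total=8
Click 2 (5,0) count=1: revealed 1 new [(5,0)] -> total=9

Answer: .....##
.....##
.....##
.....##
.......
#......
.......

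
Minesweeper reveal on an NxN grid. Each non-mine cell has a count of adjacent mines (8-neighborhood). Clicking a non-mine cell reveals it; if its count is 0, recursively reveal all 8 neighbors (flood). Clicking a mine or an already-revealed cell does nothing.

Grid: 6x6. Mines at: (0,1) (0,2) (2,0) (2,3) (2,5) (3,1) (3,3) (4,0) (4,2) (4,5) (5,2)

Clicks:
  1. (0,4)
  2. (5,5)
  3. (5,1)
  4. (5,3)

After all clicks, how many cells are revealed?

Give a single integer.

Answer: 9

Derivation:
Click 1 (0,4) count=0: revealed 6 new [(0,3) (0,4) (0,5) (1,3) (1,4) (1,5)] -> total=6
Click 2 (5,5) count=1: revealed 1 new [(5,5)] -> total=7
Click 3 (5,1) count=3: revealed 1 new [(5,1)] -> total=8
Click 4 (5,3) count=2: revealed 1 new [(5,3)] -> total=9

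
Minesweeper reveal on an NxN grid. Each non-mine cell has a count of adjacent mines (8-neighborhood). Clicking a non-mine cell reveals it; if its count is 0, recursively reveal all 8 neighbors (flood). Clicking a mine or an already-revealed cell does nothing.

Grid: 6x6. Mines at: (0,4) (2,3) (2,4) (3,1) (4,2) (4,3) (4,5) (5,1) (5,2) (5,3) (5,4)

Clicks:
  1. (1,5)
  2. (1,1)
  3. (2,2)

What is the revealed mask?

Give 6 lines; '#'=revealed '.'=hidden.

Answer: ####..
####.#
###...
......
......
......

Derivation:
Click 1 (1,5) count=2: revealed 1 new [(1,5)] -> total=1
Click 2 (1,1) count=0: revealed 11 new [(0,0) (0,1) (0,2) (0,3) (1,0) (1,1) (1,2) (1,3) (2,0) (2,1) (2,2)] -> total=12
Click 3 (2,2) count=2: revealed 0 new [(none)] -> total=12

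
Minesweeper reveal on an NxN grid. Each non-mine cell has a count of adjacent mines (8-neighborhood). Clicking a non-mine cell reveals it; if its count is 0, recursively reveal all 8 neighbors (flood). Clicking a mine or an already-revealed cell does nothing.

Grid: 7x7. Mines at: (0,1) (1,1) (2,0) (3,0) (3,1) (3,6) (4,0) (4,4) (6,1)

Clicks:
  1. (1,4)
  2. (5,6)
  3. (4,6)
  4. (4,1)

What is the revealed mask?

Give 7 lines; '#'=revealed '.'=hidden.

Answer: ..#####
..#####
..#####
..####.
.#...##
..#####
..#####

Derivation:
Click 1 (1,4) count=0: revealed 19 new [(0,2) (0,3) (0,4) (0,5) (0,6) (1,2) (1,3) (1,4) (1,5) (1,6) (2,2) (2,3) (2,4) (2,5) (2,6) (3,2) (3,3) (3,4) (3,5)] -> total=19
Click 2 (5,6) count=0: revealed 12 new [(4,5) (4,6) (5,2) (5,3) (5,4) (5,5) (5,6) (6,2) (6,3) (6,4) (6,5) (6,6)] -> total=31
Click 3 (4,6) count=1: revealed 0 new [(none)] -> total=31
Click 4 (4,1) count=3: revealed 1 new [(4,1)] -> total=32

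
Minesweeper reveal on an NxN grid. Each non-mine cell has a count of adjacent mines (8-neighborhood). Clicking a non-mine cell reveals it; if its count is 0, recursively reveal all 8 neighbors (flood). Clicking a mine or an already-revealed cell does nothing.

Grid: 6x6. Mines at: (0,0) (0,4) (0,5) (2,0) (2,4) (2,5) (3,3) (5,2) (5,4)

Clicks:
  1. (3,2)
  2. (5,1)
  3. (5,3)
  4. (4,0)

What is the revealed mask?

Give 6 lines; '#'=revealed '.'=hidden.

Answer: ......
......
......
###...
##....
##.#..

Derivation:
Click 1 (3,2) count=1: revealed 1 new [(3,2)] -> total=1
Click 2 (5,1) count=1: revealed 1 new [(5,1)] -> total=2
Click 3 (5,3) count=2: revealed 1 new [(5,3)] -> total=3
Click 4 (4,0) count=0: revealed 5 new [(3,0) (3,1) (4,0) (4,1) (5,0)] -> total=8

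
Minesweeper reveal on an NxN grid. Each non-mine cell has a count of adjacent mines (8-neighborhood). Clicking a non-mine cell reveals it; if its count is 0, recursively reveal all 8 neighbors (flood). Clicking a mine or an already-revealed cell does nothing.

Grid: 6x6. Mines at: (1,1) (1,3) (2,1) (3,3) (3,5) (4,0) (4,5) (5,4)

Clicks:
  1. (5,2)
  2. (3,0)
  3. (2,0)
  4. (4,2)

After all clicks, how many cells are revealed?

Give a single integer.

Answer: 8

Derivation:
Click 1 (5,2) count=0: revealed 6 new [(4,1) (4,2) (4,3) (5,1) (5,2) (5,3)] -> total=6
Click 2 (3,0) count=2: revealed 1 new [(3,0)] -> total=7
Click 3 (2,0) count=2: revealed 1 new [(2,0)] -> total=8
Click 4 (4,2) count=1: revealed 0 new [(none)] -> total=8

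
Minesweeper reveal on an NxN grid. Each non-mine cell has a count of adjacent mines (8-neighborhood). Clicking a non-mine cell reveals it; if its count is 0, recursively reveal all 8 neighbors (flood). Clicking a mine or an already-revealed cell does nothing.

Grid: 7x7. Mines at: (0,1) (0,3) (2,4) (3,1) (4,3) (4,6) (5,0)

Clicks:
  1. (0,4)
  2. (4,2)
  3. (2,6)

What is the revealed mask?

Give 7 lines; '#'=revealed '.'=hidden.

Answer: ....###
....###
.....##
.....##
..#....
.......
.......

Derivation:
Click 1 (0,4) count=1: revealed 1 new [(0,4)] -> total=1
Click 2 (4,2) count=2: revealed 1 new [(4,2)] -> total=2
Click 3 (2,6) count=0: revealed 9 new [(0,5) (0,6) (1,4) (1,5) (1,6) (2,5) (2,6) (3,5) (3,6)] -> total=11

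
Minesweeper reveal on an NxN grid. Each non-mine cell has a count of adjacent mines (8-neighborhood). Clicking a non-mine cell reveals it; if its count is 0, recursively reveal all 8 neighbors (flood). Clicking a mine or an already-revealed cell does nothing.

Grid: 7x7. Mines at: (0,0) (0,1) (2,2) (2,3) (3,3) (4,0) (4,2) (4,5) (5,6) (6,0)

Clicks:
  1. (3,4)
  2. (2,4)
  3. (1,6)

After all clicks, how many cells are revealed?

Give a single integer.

Click 1 (3,4) count=3: revealed 1 new [(3,4)] -> total=1
Click 2 (2,4) count=2: revealed 1 new [(2,4)] -> total=2
Click 3 (1,6) count=0: revealed 14 new [(0,2) (0,3) (0,4) (0,5) (0,6) (1,2) (1,3) (1,4) (1,5) (1,6) (2,5) (2,6) (3,5) (3,6)] -> total=16

Answer: 16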